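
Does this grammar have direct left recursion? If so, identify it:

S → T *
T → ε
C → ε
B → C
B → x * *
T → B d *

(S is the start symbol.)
No direct left recursion

Direct left recursion occurs when N → N α for some non-terminal N (the right-hand side begins with the left-hand side itself).

S → T *: starts with T
T → ε: starts with ε
C → ε: starts with ε
B → C: starts with C
B → x * *: starts with x
T → B d *: starts with B

No direct left recursion found.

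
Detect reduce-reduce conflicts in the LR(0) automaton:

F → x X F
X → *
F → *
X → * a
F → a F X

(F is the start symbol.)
A reduce-reduce conflict occurs when an LR(0) state has two complete items [A → α .] and [B → β .] — both call for a reduction, and with no lookahead the parser cannot choose between them.

Augment with F' → F and build the canonical LR(0) collection (I0 = CLOSURE({[F' → . F]}), then GOTO on every symbol after a dot until no new states appear). It has 11 states:
  I0: { [F → . *], [F → . a F X], [F → . x X F], [F' → . F] }  — shift
  I1: { [F → * .] }  — reduce
  I2: { [F' → F .] }  — accept
  I3: { [F → . *], [F → . a F X], [F → . x X F], [F → a . F X] }  — shift
  I4: { [F → x . X F], [X → . * a], [X → . *] }  — shift
  I5: { [X → * . a], [X → * .] }  — shift, reduce
  I6: { [F → . *], [F → . a F X], [F → . x X F], [F → x X . F] }  — shift
  I7: { [F → x X F .] }  — reduce
  I8: { [X → * a .] }  — reduce
  I9: { [F → a F . X], [X → . * a], [X → . *] }  — shift
  I10: { [F → a F X .] }  — reduce

No state contains more than one complete item.

Answer: No reduce-reduce conflicts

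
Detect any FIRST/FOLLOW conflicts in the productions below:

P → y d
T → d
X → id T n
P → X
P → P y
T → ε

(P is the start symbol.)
No FIRST/FOLLOW conflicts.

A FIRST/FOLLOW conflict occurs when a non-terminal N has a nullable alternative N → β (β ⇒* ε) and another alternative N → α with FIRST(α) ∩ FOLLOW(N) ≠ ∅: on such a lookahead the parser cannot decide between expanding α and letting N vanish via β.

Nullable non-terminals: T.

T: nullable alternative(s) T → ε; FOLLOW(T) = { 'n' }
  T → d: FIRST \ {ε} = { 'd' } — disjoint from FOLLOW(T)
  T → ε: FIRST \ {ε} = { } — this is the only nullable alternative, skip

P, X have no nullable alternative, so no FIRST/FOLLOW check is needed there.

No FIRST/FOLLOW conflicts found.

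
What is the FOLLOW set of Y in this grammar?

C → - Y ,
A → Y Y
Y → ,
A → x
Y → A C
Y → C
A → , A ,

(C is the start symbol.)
In C → - Y ,: Y is followed by ',', add FIRST(',') \ {ε} = { ',' }
In A → Y Y: Y is followed by Y, add FIRST(Y) \ {ε} = { ',', '-', 'x' }
In A → Y Y: Y is at the end, add FOLLOW(A)

The FOLLOW sets referred to above (computed the same way, to a fixed point):
  FOLLOW(A) = { ',', '-' }

Taking the union: FOLLOW(Y) = { ',', '-', 'x' }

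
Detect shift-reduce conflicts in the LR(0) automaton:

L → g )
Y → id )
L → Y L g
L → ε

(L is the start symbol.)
Yes — I0: [L → .] vs [L → . g )]; I2: [L → .] vs [L → . g )]

Augment with L' → L and build the canonical LR(0) collection (I0 = CLOSURE({[L' → . L]}), then GOTO on every symbol after a dot until no new states appear). It has 9 states:
  I0: { [L → . Y L g], [L → . g )], [L → .], [L' → . L], [Y → . id )] }  — shift, reduce
  I1: { [L' → L .] }  — accept
  I2: { [L → . Y L g], [L → . g )], [L → .], [L → Y . L g], [Y → . id )] }  — shift, reduce
  I3: { [L → g . )] }  — shift
  I4: { [Y → id . )] }  — shift
  I5: { [Y → id ) .] }  — reduce
  I6: { [L → g ) .] }  — reduce
  I7: { [L → Y L . g] }  — shift
  I8: { [L → Y L g .] }  — reduce

I0 contains reduce item [L → .] and shift items [L → . g )], [Y → . id )] — shift-reduce conflict.
I2 contains reduce item [L → .] and shift items [L → . g )], [Y → . id )] — shift-reduce conflict.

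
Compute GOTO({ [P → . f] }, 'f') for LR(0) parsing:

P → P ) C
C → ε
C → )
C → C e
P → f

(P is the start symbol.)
GOTO(I, 'f') = CLOSURE({ [A → αX.β] : [A → α.Xβ] ∈ I, X = 'f' })

Items with dot before 'f', with the dot advanced:
  [P → . f] → [P → f .]
Closure adds nothing (no advanced item has the dot before a non-terminal).

GOTO = { [P → f .] }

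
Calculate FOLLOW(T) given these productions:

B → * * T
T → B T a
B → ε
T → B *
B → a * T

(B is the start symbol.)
{ $, '*', 'a' }

In B → * * T: T is at the end, add FOLLOW(B)
In T → B T a: T is followed by a, add FIRST(a) \ {ε} = { 'a' }
In B → a * T: T is at the end, add FOLLOW(B)

The FOLLOW sets referred to above (computed the same way, to a fixed point):
  FOLLOW(B) = { $, '*', 'a' }

Taking the union: FOLLOW(T) = { $, '*', 'a' }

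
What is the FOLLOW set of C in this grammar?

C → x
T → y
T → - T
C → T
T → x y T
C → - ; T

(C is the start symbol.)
{ $ }

C is the start symbol, so $ ∈ FOLLOW(C).
C does not occur on any right-hand side.

Taking the union: FOLLOW(C) = { $ }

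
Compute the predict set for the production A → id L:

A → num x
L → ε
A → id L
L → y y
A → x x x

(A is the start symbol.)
{ 'id' }

PREDICT(A → id L) = (FIRST(RHS) \ {ε}) ∪ (FOLLOW(A) if ε ∈ FIRST(RHS), i.e. RHS ⇒* ε)
FIRST(id L) = { 'id' }
ε ∉ FIRST(id L), so FOLLOW(A) is not added.
PREDICT(A → id L) = { 'id' }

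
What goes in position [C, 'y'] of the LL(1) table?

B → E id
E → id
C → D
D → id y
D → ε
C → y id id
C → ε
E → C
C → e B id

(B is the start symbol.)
To find M[C, 'y'], we find productions for C where 'y' is in the predict set (PREDICT(N → α) = (FIRST(α) \ {ε}) ∪ (FOLLOW(N) if α ⇒* ε)).

Relevant sets:
  FIRST(D) = { 'id', ε }
  FOLLOW(C) = { 'id' }

C → D: PREDICT = { 'id' }
C → y id id: PREDICT = { 'y' }
  'y' is in predict set, so this production goes in M[C, 'y']
C → ε: PREDICT = { 'id' }
C → e B id: PREDICT = { 'e' }

M[C, 'y'] = C → y id id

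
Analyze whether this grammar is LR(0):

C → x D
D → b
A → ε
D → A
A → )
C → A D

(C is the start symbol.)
Augment with C' → C and build the canonical LR(0) collection (I0 = CLOSURE({[C' → . C]}), then GOTO on every symbol after a dot until no new states appear). It has 9 states:
  I0: { [A → . )], [A → .], [C → . A D], [C → . x D], [C' → . C] }  — shift, reduce
  I1: { [A → ) .] }  — reduce
  I2: { [A → . )], [A → .], [C → A . D], [D → . A], [D → . b] }  — shift, reduce
  I3: { [C' → C .] }  — accept
  I4: { [A → . )], [A → .], [C → x . D], [D → . A], [D → . b] }  — shift, reduce
  I5: { [D → A .] }  — reduce
  I6: { [C → x D .] }  — reduce
  I7: { [D → b .] }  — reduce
  I8: { [C → A D .] }  — reduce

Conflict in state I0:
  Shift-reduce conflict between [A → .] and [A → . )]
So the grammar is NOT LR(0).

Answer: No. Shift-reduce conflict between [A → .] and [A → . )]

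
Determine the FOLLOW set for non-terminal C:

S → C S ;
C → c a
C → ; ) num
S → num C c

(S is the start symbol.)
{ ';', 'c', 'num' }

In S → C S ;: C is followed by S ';', add FIRST(S ';') \ {ε} = { ';', 'c', 'num' }
In S → num C c: C is followed by c, add FIRST(c) \ {ε} = { 'c' }

Taking the union: FOLLOW(C) = { ';', 'c', 'num' }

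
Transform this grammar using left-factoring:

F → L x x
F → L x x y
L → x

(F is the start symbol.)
F → L x x F'
F' → ε
F' → y
L → x

Left-factoring transforms A → αβ₁ | αβ₂ into A → αA' and A' → β₁ | β₂
(α is the longest common prefix among the alternatives). Repeat until
no nonterminal has two alternatives with a common prefix.

Round 1: F has alternatives sharing prefix 'L x x'. Introduce F': F → L x x F'
  Add: F' → ε
  Add: F' → y

No remaining common prefixes — done.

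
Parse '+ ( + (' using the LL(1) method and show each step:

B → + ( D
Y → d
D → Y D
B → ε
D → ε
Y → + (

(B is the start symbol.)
Stack is shown with the top on the left.

Stack    Input      Action
--------------------------
B $      + ( + ( $  output B → + ( D
+ ( D $  + ( + ( $  match '+'
( D $    ( + ( $    match '('
D $      + ( $      output D → Y D
Y D $    + ( $      output Y → + (
+ ( D $  + ( $      match '+'
( D $    ( $        match '('
D $      $          output D → ε
$        $          accept

The string is accepted.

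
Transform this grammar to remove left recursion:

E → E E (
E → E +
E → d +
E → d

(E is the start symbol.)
E is directly left-recursive. The standard transformation for
  A → A α₁ | ... | A α_m | β₁ | ... | β_n
is
  A  → β₁ A' | ... | β_n A'
  A' → α₁ A' | ... | α_m A' | ε

E → d + becomes E → d + E'
E → d becomes E → d E'
E → E E ( becomes E' → E ( E'
E → E + becomes E' → + E'
Add E' → ε

Resulting grammar:
E → d + E'
E → d E'
E' → E ( E'
E' → + E'
E' → ε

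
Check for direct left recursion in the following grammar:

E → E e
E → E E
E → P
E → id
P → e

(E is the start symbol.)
E → E e: LEFT RECURSIVE (starts with E)
E → E E: LEFT RECURSIVE (starts with E)
E → P: starts with P
E → id: starts with id
P → e: starts with e

The grammar has direct left recursion on: E.

Answer: Yes, E is left-recursive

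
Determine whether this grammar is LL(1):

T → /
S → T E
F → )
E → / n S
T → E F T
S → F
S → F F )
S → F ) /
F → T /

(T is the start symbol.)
A grammar is LL(1) if for each non-terminal N with multiple productions, the predict sets of those productions are pairwise disjoint, where PREDICT(N → α) = (FIRST(α) \ {ε}) ∪ (FOLLOW(N) if α ⇒* ε).

Relevant sets:
  FIRST(E) = { '/' }
  FIRST(T) = { '/' }
  FIRST(F) = { ')', '/' }

For T:
  PREDICT(T → '/') = { '/' }
  PREDICT(T → E F T) = { '/' }
For S:
  PREDICT(S → T E) = { '/' }
  PREDICT(S → F) = { ')', '/' }
  PREDICT(S → F F ')') = { ')', '/' }
  PREDICT(S → F ')' '/') = { ')', '/' }
For F:
  PREDICT(F → ')') = { ')' }
  PREDICT(F → T '/') = { '/' }
E has a single production, so nothing to check there.

Conflict found: Predict set conflict for T: { '/' }
The grammar is NOT LL(1).

Answer: No. Predict set conflict for T: { '/' }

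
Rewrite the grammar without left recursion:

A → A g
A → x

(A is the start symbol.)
A is directly left-recursive. The standard transformation for
  A → A α₁ | ... | A α_m | β₁ | ... | β_n
is
  A  → β₁ A' | ... | β_n A'
  A' → α₁ A' | ... | α_m A' | ε

A → x becomes A → x A'
A → A g becomes A' → g A'
Add A' → ε

Resulting grammar:
A → x A'
A' → g A'
A' → ε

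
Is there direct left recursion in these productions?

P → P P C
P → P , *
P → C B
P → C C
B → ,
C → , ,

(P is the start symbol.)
Yes, P is left-recursive

P → P P C: LEFT RECURSIVE (starts with P)
P → P , *: LEFT RECURSIVE (starts with P)
P → C B: starts with C
P → C C: starts with C
B → ,: starts with ','
C → , ,: starts with ','

The grammar has direct left recursion on: P.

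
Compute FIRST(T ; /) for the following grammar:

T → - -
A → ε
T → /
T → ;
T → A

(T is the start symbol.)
{ '-', '/', ';' }

FIRST sets of the non-terminals involved (from the grammar, by fixed-point iteration):
  FIRST(T) = { '-', '/', ';', ε }

To compute FIRST(T ; /), process the symbols left to right:
Symbol T is a non-terminal. Add FIRST(T) \ {ε} = { '-', '/', ';' }
T is nullable (ε ∈ FIRST(T)), continue to the next symbol.
Symbol ; is a terminal. Add ';' and stop.
FIRST(T ; /) = { '-', '/', ';' }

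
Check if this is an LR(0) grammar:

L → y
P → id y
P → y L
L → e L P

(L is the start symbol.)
Yes, the grammar is LR(0)

Augment with L' → L and build the canonical LR(0) collection (I0 = CLOSURE({[L' → . L]}), then GOTO on every symbol after a dot until no new states appear). It has 10 states:
  I0: { [L → . e L P], [L → . y], [L' → . L] }  — shift
  I1: { [L' → L .] }  — accept
  I2: { [L → . e L P], [L → . y], [L → e . L P] }  — shift
  I3: { [L → y .] }  — reduce
  I4: { [L → e L . P], [P → . id y], [P → . y L] }  — shift
  I5: { [L → e L P .] }  — reduce
  I6: { [P → id . y] }  — shift
  I7: { [L → . e L P], [L → . y], [P → y . L] }  — shift
  I8: { [P → y L .] }  — reduce
  I9: { [P → id y .] }  — reduce

Every state is either a pure shift/goto state or contains exactly one complete item and nothing to shift — no conflicts. The grammar is LR(0).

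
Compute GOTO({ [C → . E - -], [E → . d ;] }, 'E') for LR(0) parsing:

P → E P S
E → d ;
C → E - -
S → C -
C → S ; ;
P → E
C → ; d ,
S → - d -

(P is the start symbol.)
{ [C → E . - -] }

GOTO(I, 'E') = CLOSURE({ [A → αX.β] : [A → α.Xβ] ∈ I, X = 'E' })

Items with dot before 'E', with the dot advanced:
  [C → . E - -] → [C → E . - -]
Closure adds nothing (no advanced item has the dot before a non-terminal).

GOTO = { [C → E . - -] }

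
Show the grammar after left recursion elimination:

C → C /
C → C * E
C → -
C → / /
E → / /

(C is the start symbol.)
C → - C'
C → / / C'
C' → / C'
C' → * E C'
C' → ε
E → / /

C is directly left-recursive. The standard transformation for
  A → A α₁ | ... | A α_m | β₁ | ... | β_n
is
  A  → β₁ A' | ... | β_n A'
  A' → α₁ A' | ... | α_m A' | ε

C → - becomes C → - C'
C → / / becomes C → / / C'
C → C / becomes C' → / C'
C → C * E becomes C' → * E C'
Add C' → ε

Productions for other non-terminals are unchanged:
  E → / /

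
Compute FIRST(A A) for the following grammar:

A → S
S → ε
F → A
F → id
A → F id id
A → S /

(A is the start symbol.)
FIRST sets of the non-terminals involved (from the grammar, by fixed-point iteration):
  FIRST(A) = { '/', 'id', ε }

To compute FIRST(A A), process the symbols left to right:
Symbol A is a non-terminal. Add FIRST(A) \ {ε} = { '/', 'id' }
A is nullable (ε ∈ FIRST(A)), continue to the next symbol.
Symbol A is a non-terminal. Add FIRST(A) \ {ε} = { '/', 'id' }
A is nullable (ε ∈ FIRST(A)), continue to the next symbol.
All symbols are nullable, so ε is in the result.
FIRST(A A) = { '/', 'id', ε }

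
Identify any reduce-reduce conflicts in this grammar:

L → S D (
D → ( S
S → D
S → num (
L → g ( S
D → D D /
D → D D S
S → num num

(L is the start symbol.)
A reduce-reduce conflict occurs when an LR(0) state has two complete items [A → α .] and [B → β .] — both call for a reduction, and with no lookahead the parser cannot choose between them.

Augment with L' → L and build the canonical LR(0) collection (I0 = CLOSURE({[L' → . L]}), then GOTO on every symbol after a dot until no new states appear). It has 18 states:
  I0: { [D → . ( S], [D → . D D /], [D → . D D S], [L → . S D (], [L → . g ( S], [L' → . L], [S → . D], [S → . num (], [S → . num num] }  — shift
  I1: { [D → ( . S], [D → . ( S], [D → . D D /], [D → . D D S], [S → . D], [S → . num (], [S → . num num] }  — shift
  I2: { [D → . ( S], [D → . D D /], [D → . D D S], [D → D . D /], [D → D . D S], [S → D .] }  — shift, reduce
  I3: { [L' → L .] }  — accept
  I4: { [D → . ( S], [D → . D D /], [D → . D D S], [L → S . D (] }  — shift
  I5: { [L → g . ( S] }  — shift
  I6: { [S → num . (], [S → num . num] }  — shift
  I7: { [S → num ( .] }  — reduce
  I8: { [S → num num .] }  — reduce
  I9: { [D → . ( S], [D → . D D /], [D → . D D S], [L → g ( . S], [S → . D], [S → . num (], [S → . num num] }  — shift
  I10: { [L → g ( S .] }  — reduce
  I11: { [D → . ( S], [D → . D D /], [D → . D D S], [D → D . D /], [D → D . D S], [L → S D . (] }  — shift
  I12: { [D → ( . S], [D → . ( S], [D → . D D /], [D → . D D S], [L → S D ( .], [S → . D], [S → . num (], [S → . num num] }  — shift, reduce
  I13: { [D → . ( S], [D → . D D /], [D → . D D S], [D → D . D /], [D → D . D S], [D → D D . /], [D → D D . S], [S → . D], [S → . num (], [S → . num num] }  — shift
  I14: { [D → D D / .] }  — reduce
  I15: { [D → . ( S], [D → . D D /], [D → . D D S], [D → D . D /], [D → D . D S], [D → D D . /], [D → D D . S], [S → . D], [S → . num (], [S → . num num], [S → D .] }  — shift, reduce
  I16: { [D → D D S .] }  — reduce
  I17: { [D → ( S .] }  — reduce

No state contains more than one complete item.

Answer: No reduce-reduce conflicts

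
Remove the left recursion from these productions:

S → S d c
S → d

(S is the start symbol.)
S → d S'
S' → d c S'
S' → ε

S is directly left-recursive. The standard transformation for
  A → A α₁ | ... | A α_m | β₁ | ... | β_n
is
  A  → β₁ A' | ... | β_n A'
  A' → α₁ A' | ... | α_m A' | ε

S → d becomes S → d S'
S → S d c becomes S' → d c S'
Add S' → ε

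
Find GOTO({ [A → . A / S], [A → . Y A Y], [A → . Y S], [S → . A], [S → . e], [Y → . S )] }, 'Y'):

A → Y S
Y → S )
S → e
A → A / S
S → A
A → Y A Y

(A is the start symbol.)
GOTO(I, 'Y') = CLOSURE({ [A → αX.β] : [A → α.Xβ] ∈ I, X = 'Y' })

Items with dot before 'Y', with the dot advanced:
  [A → . Y A Y] → [A → Y . A Y]
  [A → . Y S] → [A → Y . S]
Closure of the advanced items:
  [A → Y . A Y] has the dot before A: add [A → . Y S], [A → . A / S], [A → . Y A Y]
  [A → Y . S] has the dot before S: add [S → . e], [S → . A]
  [A → . Y S] has the dot before Y: add [Y → . S )]

GOTO = { [A → . A / S], [A → . Y A Y], [A → . Y S], [A → Y . A Y], [A → Y . S], [S → . A], [S → . e], [Y → . S )] }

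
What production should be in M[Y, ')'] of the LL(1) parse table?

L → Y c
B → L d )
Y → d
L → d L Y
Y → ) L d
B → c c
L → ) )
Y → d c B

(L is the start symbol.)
Y → ) L d

To find M[Y, ')'], we find productions for Y where ')' is in the predict set (PREDICT(N → α) = (FIRST(α) \ {ε}) ∪ (FOLLOW(N) if α ⇒* ε)).

Y → d: PREDICT = { 'd' }
Y → ) L d: PREDICT = { ')' }
  ')' is in predict set, so this production goes in M[Y, ')']
Y → d c B: PREDICT = { 'd' }

M[Y, ')'] = Y → ) L d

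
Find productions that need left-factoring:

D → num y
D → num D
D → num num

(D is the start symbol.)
Left-factoring is needed when two productions for the same non-terminal
share a common prefix on the right-hand side.

Productions for D:
  D → num y
  D → num D
  D → num num

Found common prefix 'num' in productions for D

Answer: Yes, D has productions with common prefix 'num'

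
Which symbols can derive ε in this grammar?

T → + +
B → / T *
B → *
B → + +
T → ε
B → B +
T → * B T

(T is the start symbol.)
{ 'T' }

ε-productions: T → ε
So T is immediately nullable.
No further non-terminal can be added: every production for the remaining non-terminals contains a terminal or a non-nullable non-terminal.
Nullable = { 'T' }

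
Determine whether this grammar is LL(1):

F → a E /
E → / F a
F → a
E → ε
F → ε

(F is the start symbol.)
No. Predict set conflict for F: { 'a' }

A grammar is LL(1) if for each non-terminal N with multiple productions, the predict sets of those productions are pairwise disjoint, where PREDICT(N → α) = (FIRST(α) \ {ε}) ∪ (FOLLOW(N) if α ⇒* ε).

Relevant sets:
  FOLLOW(F) = { $, 'a' }
  FOLLOW(E) = { '/' }

For F:
  PREDICT(F → a E '/') = { 'a' }
  PREDICT(F → a) = { 'a' }
  PREDICT(F → ε) = { $, 'a' }
For E:
  PREDICT(E → '/' F a) = { '/' }
  PREDICT(E → ε) = { '/' }

Conflict found: Predict set conflict for F: { 'a' }
The grammar is NOT LL(1).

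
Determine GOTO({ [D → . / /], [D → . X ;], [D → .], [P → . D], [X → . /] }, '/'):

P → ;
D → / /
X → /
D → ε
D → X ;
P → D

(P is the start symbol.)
{ [D → / . /], [X → / .] }

GOTO(I, '/') = CLOSURE({ [A → αX.β] : [A → α.Xβ] ∈ I, X = '/' })

Items with dot before '/', with the dot advanced:
  [D → . / /] → [D → / . /]
  [X → . /] → [X → / .]
Closure adds nothing (no advanced item has the dot before a non-terminal).

GOTO = { [D → / . /], [X → / .] }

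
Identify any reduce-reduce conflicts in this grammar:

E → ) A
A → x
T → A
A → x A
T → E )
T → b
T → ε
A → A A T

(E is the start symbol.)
A reduce-reduce conflict occurs when an LR(0) state has two complete items [A → α .] and [B → β .] — both call for a reduction, and with no lookahead the parser cannot choose between them.

Augment with E' → E and build the canonical LR(0) collection (I0 = CLOSURE({[E' → . E]}), then GOTO on every symbol after a dot until no new states appear). It has 12 states:
  I0: { [E → . ) A], [E' → . E] }  — shift
  I1: { [A → . A A T], [A → . x A], [A → . x], [E → ) . A] }  — shift
  I2: { [E' → E .] }  — accept
  I3: { [A → . A A T], [A → . x A], [A → . x], [A → A . A T], [E → ) A .] }  — shift, reduce
  I4: { [A → . A A T], [A → . x A], [A → . x], [A → x . A], [A → x .] }  — shift, reduce
  I5: { [A → . A A T], [A → . x A], [A → . x], [A → A . A T], [A → x A .] }  — shift, reduce
  I6: { [A → . A A T], [A → . x A], [A → . x], [A → A . A T], [A → A A . T], [E → . ) A], [T → . A], [T → . E )], [T → . b], [T → .] }  — shift, reduce
  I7: { [A → . A A T], [A → . x A], [A → . x], [A → A . A T], [A → A A . T], [E → . ) A], [T → . A], [T → . E )], [T → . b], [T → .], [T → A .] }  — shift, 2 reduces
  I8: { [T → E . )] }  — shift
  I9: { [A → A A T .] }  — reduce
  I10: { [T → b .] }  — reduce
  I11: { [T → E ) .] }  — reduce

I7 contains complete items [T → .], [T → A .] — reduce-reduce conflict.

Answer: Yes — I7: [T → .] vs [T → A .]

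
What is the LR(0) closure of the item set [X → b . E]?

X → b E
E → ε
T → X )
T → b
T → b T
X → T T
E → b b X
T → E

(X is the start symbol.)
{ [E → . b b X], [E → .], [X → b . E] }

Start with: [X → b . E]
  [X → b . E] has the dot before E: add [E → .], [E → . b b X]
No further items can be added.

CLOSURE = { [E → . b b X], [E → .], [X → b . E] }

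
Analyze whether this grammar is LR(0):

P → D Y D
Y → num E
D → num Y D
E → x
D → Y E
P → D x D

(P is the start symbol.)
Yes, the grammar is LR(0)

Augment with P' → P and build the canonical LR(0) collection (I0 = CLOSURE({[P' → . P]}), then GOTO on every symbol after a dot until no new states appear). It has 15 states:
  I0: { [D → . Y E], [D → . num Y D], [P → . D Y D], [P → . D x D], [P' → . P], [Y → . num E] }  — shift
  I1: { [P → D . Y D], [P → D . x D], [Y → . num E] }  — shift
  I2: { [P' → P .] }  — accept
  I3: { [D → Y . E], [E → . x] }  — shift
  I4: { [D → num . Y D], [E → . x], [Y → . num E], [Y → num . E] }  — shift
  I5: { [Y → num E .] }  — reduce
  I6: { [D → . Y E], [D → . num Y D], [D → num Y . D], [Y → . num E] }  — shift
  I7: { [E → . x], [Y → num . E] }  — shift
  I8: { [E → x .] }  — reduce
  I9: { [D → num Y D .] }  — reduce
  I10: { [D → Y E .] }  — reduce
  I11: { [D → . Y E], [D → . num Y D], [P → D Y . D], [Y → . num E] }  — shift
  I12: { [D → . Y E], [D → . num Y D], [P → D x . D], [Y → . num E] }  — shift
  I13: { [P → D x D .] }  — reduce
  I14: { [P → D Y D .] }  — reduce

Every state is either a pure shift/goto state or contains exactly one complete item and nothing to shift — no conflicts. The grammar is LR(0).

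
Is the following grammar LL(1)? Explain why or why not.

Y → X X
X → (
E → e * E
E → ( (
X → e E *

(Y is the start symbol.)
For X:
  PREDICT(X → '(') = { '(' }
  PREDICT(X → e E '*') = { 'e' }
For E:
  PREDICT(E → e '*' E) = { 'e' }
  PREDICT(E → '(' '(') = { '(' }
Y has a single production, so nothing to check there.

All predict sets are disjoint. The grammar IS LL(1).

Answer: Yes, the grammar is LL(1).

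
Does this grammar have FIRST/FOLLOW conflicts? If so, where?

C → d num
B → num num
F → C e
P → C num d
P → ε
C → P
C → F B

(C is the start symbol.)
Yes. C → F B with FOLLOW(C) on { 'e', 'num' }; P → C num d with FOLLOW(P) on { 'e', 'num' }

A FIRST/FOLLOW conflict occurs when a non-terminal N has a nullable alternative N → β (β ⇒* ε) and another alternative N → α with FIRST(α) ∩ FOLLOW(N) ≠ ∅: on such a lookahead the parser cannot decide between expanding α and letting N vanish via β.

Nullable non-terminals: C, P.
FIRST sets used below: FIRST(P) = { 'd', 'e', 'num', ε }, FIRST(F) = { 'd', 'e', 'num' }, FIRST(C) = { 'd', 'e', 'num', ε }

C: nullable alternative(s) C → P; FOLLOW(C) = { $, 'e', 'num' }
  C → d num: FIRST \ {ε} = { 'd' } — disjoint from FOLLOW(C)
  C → P: FIRST \ {ε} = { 'd', 'e', 'num' } — this is the only nullable alternative, skip
  C → F B: FIRST \ {ε} = { 'd', 'e', 'num' } — overlaps FOLLOW(C) on { 'e', 'num' }: CONFLICT

P: nullable alternative(s) P → ε; FOLLOW(P) = { $, 'e', 'num' }
  P → C num d: FIRST \ {ε} = { 'd', 'e', 'num' } — overlaps FOLLOW(P) on { 'e', 'num' }: CONFLICT
  P → ε: FIRST \ {ε} = { } — this is the only nullable alternative, skip

B, F have no nullable alternative, so no FIRST/FOLLOW check is needed there.

So the grammar has 2 FIRST/FOLLOW conflicts (marked CONFLICT above).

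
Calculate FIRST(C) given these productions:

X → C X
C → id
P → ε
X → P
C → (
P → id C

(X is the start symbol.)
{ '(', 'id' }

To compute FIRST(C), examine every production with C on the left-hand side, reading each right-hand side left to right until a non-nullable symbol is reached.

From C → id:
  - id is a terminal: add 'id' and stop
From C → (:
  - '(' is a terminal: add '(' and stop

Collecting: FIRST(C) = { '(', 'id' }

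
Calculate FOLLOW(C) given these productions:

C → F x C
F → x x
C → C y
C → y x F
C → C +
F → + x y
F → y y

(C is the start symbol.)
C is the start symbol, so $ ∈ FOLLOW(C).
In C → F x C: C is at the end; this adds FOLLOW(C) to itself — nothing new
In C → C y: C is followed by y, add FIRST(y) \ {ε} = { 'y' }
In C → C +: C is followed by '+', add FIRST('+') \ {ε} = { '+' }

Taking the union: FOLLOW(C) = { $, '+', 'y' }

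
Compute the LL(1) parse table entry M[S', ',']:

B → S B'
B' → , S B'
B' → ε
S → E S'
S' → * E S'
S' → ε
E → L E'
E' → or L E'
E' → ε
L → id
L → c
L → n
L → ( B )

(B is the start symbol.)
To find M[S', ','], we find productions for S' where ',' is in the predict set (PREDICT(N → α) = (FIRST(α) \ {ε}) ∪ (FOLLOW(N) if α ⇒* ε)).

Relevant sets:
  FOLLOW(S') = { $, ')', ',' }

S' → * E S': PREDICT = { '*' }
S' → ε: PREDICT = { $, ')', ',' }
  ',' is in predict set, so this production goes in M[S', ',']

M[S', ','] = S' → ε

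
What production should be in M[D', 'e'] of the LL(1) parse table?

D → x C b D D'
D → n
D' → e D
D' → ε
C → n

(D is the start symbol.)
D' → e D, D' → ε

To find M[D', 'e'], we find productions for D' where 'e' is in the predict set (PREDICT(N → α) = (FIRST(α) \ {ε}) ∪ (FOLLOW(N) if α ⇒* ε)).

Relevant sets:
  FOLLOW(D') = { $, 'e' }

D' → e D: PREDICT = { 'e' }
  'e' is in predict set, so this production goes in M[D', 'e']
D' → ε: PREDICT = { $, 'e' }
  'e' is in predict set, so this production goes in M[D', 'e']

M[D', 'e'] = D' → e D, D' → ε  (a multiply-defined cell — the grammar is not LL(1))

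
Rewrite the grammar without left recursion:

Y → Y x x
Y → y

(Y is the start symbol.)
Y → y Y'
Y' → x x Y'
Y' → ε

Y is directly left-recursive. The standard transformation for
  A → A α₁ | ... | A α_m | β₁ | ... | β_n
is
  A  → β₁ A' | ... | β_n A'
  A' → α₁ A' | ... | α_m A' | ε

Y → y becomes Y → y Y'
Y → Y x x becomes Y' → x x Y'
Add Y' → ε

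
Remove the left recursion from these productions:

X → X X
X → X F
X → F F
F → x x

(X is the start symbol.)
X → F F X'
X' → X X'
X' → F X'
X' → ε
F → x x

X is directly left-recursive. The standard transformation for
  A → A α₁ | ... | A α_m | β₁ | ... | β_n
is
  A  → β₁ A' | ... | β_n A'
  A' → α₁ A' | ... | α_m A' | ε

X → F F becomes X → F F X'
X → X X becomes X' → X X'
X → X F becomes X' → F X'
Add X' → ε

Productions for other non-terminals are unchanged:
  F → x x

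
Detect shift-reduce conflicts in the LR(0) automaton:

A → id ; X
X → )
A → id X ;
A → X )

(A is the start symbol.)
No shift-reduce conflicts

A shift-reduce conflict occurs when an LR(0) state has both:
  - a complete (reduce) item [A → α .] (dot at the end), and
  - a shift item [B → β . c γ] (dot before a terminal).

Augment with A' → A and build the canonical LR(0) collection (I0 = CLOSURE({[A' → . A]}), then GOTO on every symbol after a dot until no new states appear). It has 10 states:
  I0: { [A → . X )], [A → . id ; X], [A → . id X ;], [A' → . A], [X → . )] }  — shift
  I1: { [X → ) .] }  — reduce
  I2: { [A' → A .] }  — accept
  I3: { [A → X . )] }  — shift
  I4: { [A → id . ; X], [A → id . X ;], [X → . )] }  — shift
  I5: { [A → id ; . X], [X → . )] }  — shift
  I6: { [A → id X . ;] }  — shift
  I7: { [A → id X ; .] }  — reduce
  I8: { [A → id ; X .] }  — reduce
  I9: { [A → X ) .] }  — reduce

No state contains both a complete item and a shift item.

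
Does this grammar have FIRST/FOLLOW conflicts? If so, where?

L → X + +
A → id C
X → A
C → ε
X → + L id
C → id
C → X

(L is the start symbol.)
A FIRST/FOLLOW conflict occurs when a non-terminal N has a nullable alternative N → β (β ⇒* ε) and another alternative N → α with FIRST(α) ∩ FOLLOW(N) ≠ ∅: on such a lookahead the parser cannot decide between expanding α and letting N vanish via β.

Nullable non-terminals: C.
FIRST sets used below: FIRST(X) = { '+', 'id' }

C: nullable alternative(s) C → ε; FOLLOW(C) = { '+' }
  C → ε: FIRST \ {ε} = { } — this is the only nullable alternative, skip
  C → id: FIRST \ {ε} = { 'id' } — disjoint from FOLLOW(C)
  C → X: FIRST \ {ε} = { '+', 'id' } — overlaps FOLLOW(C) on { '+' }: CONFLICT

A, L, X have no nullable alternative, so no FIRST/FOLLOW check is needed there.

So the grammar has 1 FIRST/FOLLOW conflict (marked CONFLICT above).

Answer: Yes. C → X with FOLLOW(C) on { '+' }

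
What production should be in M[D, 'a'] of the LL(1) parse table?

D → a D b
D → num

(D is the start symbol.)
To find M[D, 'a'], we find productions for D where 'a' is in the predict set (PREDICT(N → α) = (FIRST(α) \ {ε}) ∪ (FOLLOW(N) if α ⇒* ε)).

D → a D b: PREDICT = { 'a' }
  'a' is in predict set, so this production goes in M[D, 'a']
D → num: PREDICT = { 'num' }

M[D, 'a'] = D → a D b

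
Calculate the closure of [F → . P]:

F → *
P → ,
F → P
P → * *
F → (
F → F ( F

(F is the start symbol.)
Start with: [F → . P]
  [F → . P] has the dot before P: add [P → . ,], [P → . * *]
No further items can be added.

CLOSURE = { [F → . P], [P → . * *], [P → . ,] }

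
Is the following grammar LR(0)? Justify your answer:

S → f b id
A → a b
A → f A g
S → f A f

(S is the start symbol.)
Augment with S' → S and build the canonical LR(0) collection (I0 = CLOSURE({[S' → . S]}), then GOTO on every symbol after a dot until no new states appear). It has 12 states:
  I0: { [S → . f A f], [S → . f b id], [S' → . S] }  — shift
  I1: { [S' → S .] }  — accept
  I2: { [A → . a b], [A → . f A g], [S → f . A f], [S → f . b id] }  — shift
  I3: { [S → f A . f] }  — shift
  I4: { [A → a . b] }  — shift
  I5: { [S → f b . id] }  — shift
  I6: { [A → . a b], [A → . f A g], [A → f . A g] }  — shift
  I7: { [A → f A . g] }  — shift
  I8: { [A → f A g .] }  — reduce
  I9: { [S → f b id .] }  — reduce
  I10: { [A → a b .] }  — reduce
  I11: { [S → f A f .] }  — reduce

Every state is either a pure shift/goto state or contains exactly one complete item and nothing to shift — no conflicts. The grammar is LR(0).

Answer: Yes, the grammar is LR(0)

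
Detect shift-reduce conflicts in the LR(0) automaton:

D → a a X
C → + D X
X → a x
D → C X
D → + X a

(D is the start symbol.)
No shift-reduce conflicts

Augment with D' → D and build the canonical LR(0) collection (I0 = CLOSURE({[D' → . D]}), then GOTO on every symbol after a dot until no new states appear). It has 15 states:
  I0: { [C → . + D X], [D → . + X a], [D → . C X], [D → . a a X], [D' → . D] }  — shift
  I1: { [C → + . D X], [C → . + D X], [D → + . X a], [D → . + X a], [D → . C X], [D → . a a X], [X → . a x] }  — shift
  I2: { [D → C . X], [X → . a x] }  — shift
  I3: { [D' → D .] }  — accept
  I4: { [D → a . a X] }  — shift
  I5: { [D → a a . X], [X → . a x] }  — shift
  I6: { [D → a a X .] }  — reduce
  I7: { [X → a . x] }  — shift
  I8: { [X → a x .] }  — reduce
  I9: { [D → C X .] }  — reduce
  I10: { [C → + D . X], [X → . a x] }  — shift
  I11: { [D → + X . a] }  — shift
  I12: { [D → a . a X], [X → a . x] }  — shift
  I13: { [D → + X a .] }  — reduce
  I14: { [C → + D X .] }  — reduce

No state contains both a complete item and a shift item.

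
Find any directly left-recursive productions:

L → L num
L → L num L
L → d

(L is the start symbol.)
Direct left recursion occurs when N → N α for some non-terminal N (the right-hand side begins with the left-hand side itself).

L → L num: LEFT RECURSIVE (starts with L)
L → L num L: LEFT RECURSIVE (starts with L)
L → d: starts with d

The grammar has direct left recursion on: L.

Answer: Yes, L is left-recursive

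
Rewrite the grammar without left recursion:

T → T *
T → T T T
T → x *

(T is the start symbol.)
T is directly left-recursive. The standard transformation for
  A → A α₁ | ... | A α_m | β₁ | ... | β_n
is
  A  → β₁ A' | ... | β_n A'
  A' → α₁ A' | ... | α_m A' | ε

T → x * becomes T → x * T'
T → T * becomes T' → * T'
T → T T T becomes T' → T T T'
Add T' → ε

Resulting grammar:
T → x * T'
T' → * T'
T' → T T T'
T' → ε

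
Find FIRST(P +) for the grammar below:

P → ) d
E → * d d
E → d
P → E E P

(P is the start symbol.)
FIRST sets of the non-terminals involved (from the grammar, by fixed-point iteration):
  FIRST(P) = { ')', '*', 'd' }

To compute FIRST(P +), process the symbols left to right:
Symbol P is a non-terminal. Add FIRST(P) \ {ε} = { ')', '*', 'd' }
P is not nullable (ε ∉ FIRST(P)), so stop here.
FIRST(P +) = { ')', '*', 'd' }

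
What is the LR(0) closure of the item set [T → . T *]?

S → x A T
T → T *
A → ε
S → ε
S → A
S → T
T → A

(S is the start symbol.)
{ [A → .], [T → . A], [T → . T *] }

Start with: [T → . T *]
  [T → . T *] has the dot before T: add [T → . A]
  [T → . A] has the dot before A: add [A → .]
No further items can be added.

CLOSURE = { [A → .], [T → . A], [T → . T *] }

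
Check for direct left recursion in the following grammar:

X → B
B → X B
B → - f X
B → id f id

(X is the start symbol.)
No direct left recursion

Direct left recursion occurs when N → N α for some non-terminal N (the right-hand side begins with the left-hand side itself).

X → B: starts with B
B → X B: starts with X
B → - f X: starts with '-'
B → id f id: starts with id

No direct left recursion found.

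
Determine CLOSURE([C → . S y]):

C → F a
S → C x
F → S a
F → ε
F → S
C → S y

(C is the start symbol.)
To compute CLOSURE, for each item [A → α.Bβ] where B is a non-terminal, add [B → .γ] for all productions B → γ; repeat for the newly added items until nothing changes.

Start with: [C → . S y]
  [C → . S y] has the dot before S: add [S → . C x]
  [S → . C x] has the dot before C: add [C → . F a]
  [C → . F a] has the dot before F: add [F → . S a], [F → .], [F → . S]
No further items can be added.

CLOSURE = { [C → . F a], [C → . S y], [F → . S a], [F → . S], [F → .], [S → . C x] }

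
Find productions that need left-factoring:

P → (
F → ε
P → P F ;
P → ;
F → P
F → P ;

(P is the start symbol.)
Yes, F has productions with common prefix 'P'

Left-factoring is needed when two productions for the same non-terminal
share a common prefix on the right-hand side.

Productions for P:
  P → (
  P → P F ;
  P → ;
Productions for F:
  F → ε
  F → P
  F → P ;

Found common prefix 'P' in productions for F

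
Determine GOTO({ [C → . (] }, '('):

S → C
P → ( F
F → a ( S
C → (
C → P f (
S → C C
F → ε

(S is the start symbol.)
GOTO(I, '(') = CLOSURE({ [A → αX.β] : [A → α.Xβ] ∈ I, X = '(' })

Items with dot before '(', with the dot advanced:
  [C → . (] → [C → ( .]
Closure adds nothing (no advanced item has the dot before a non-terminal).

GOTO = { [C → ( .] }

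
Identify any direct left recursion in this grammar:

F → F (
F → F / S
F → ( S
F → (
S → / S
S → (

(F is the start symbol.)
Yes, F is left-recursive

Direct left recursion occurs when N → N α for some non-terminal N (the right-hand side begins with the left-hand side itself).

F → F (: LEFT RECURSIVE (starts with F)
F → F / S: LEFT RECURSIVE (starts with F)
F → ( S: starts with '('
F → (: starts with '('
S → / S: starts with '/'
S → (: starts with '('

The grammar has direct left recursion on: F.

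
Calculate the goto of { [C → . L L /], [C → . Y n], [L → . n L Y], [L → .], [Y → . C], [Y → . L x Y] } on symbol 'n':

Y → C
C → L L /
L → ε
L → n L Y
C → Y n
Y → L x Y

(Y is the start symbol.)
{ [L → . n L Y], [L → .], [L → n . L Y] }

GOTO(I, 'n') = CLOSURE({ [A → αX.β] : [A → α.Xβ] ∈ I, X = 'n' })

Items with dot before 'n', with the dot advanced:
  [L → . n L Y] → [L → n . L Y]
Closure of the advanced items:
  [L → n . L Y] has the dot before L: add [L → .], [L → . n L Y]

GOTO = { [L → . n L Y], [L → .], [L → n . L Y] }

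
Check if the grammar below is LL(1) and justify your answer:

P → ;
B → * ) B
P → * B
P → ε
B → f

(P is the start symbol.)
Yes, the grammar is LL(1).

A grammar is LL(1) if for each non-terminal N with multiple productions, the predict sets of those productions are pairwise disjoint, where PREDICT(N → α) = (FIRST(α) \ {ε}) ∪ (FOLLOW(N) if α ⇒* ε).

Relevant sets:
  FOLLOW(P) = { $ }

For P:
  PREDICT(P → ';') = { ';' }
  PREDICT(P → '*' B) = { '*' }
  PREDICT(P → ε) = { $ }
For B:
  PREDICT(B → '*' ')' B) = { '*' }
  PREDICT(B → f) = { 'f' }

All predict sets are disjoint. The grammar IS LL(1).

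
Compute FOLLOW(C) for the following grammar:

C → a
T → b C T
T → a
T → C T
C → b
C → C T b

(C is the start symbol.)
C is the start symbol, so $ ∈ FOLLOW(C).
In T → b C T: C is followed by T, add FIRST(T) \ {ε} = { 'a', 'b' }
In T → C T: C is followed by T, add FIRST(T) \ {ε} = { 'a', 'b' }
In C → C T b: C is followed by T b, add FIRST(T b) \ {ε} = { 'a', 'b' }

Taking the union: FOLLOW(C) = { $, 'a', 'b' }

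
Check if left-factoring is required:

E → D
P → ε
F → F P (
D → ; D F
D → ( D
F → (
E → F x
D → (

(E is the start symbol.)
Left-factoring is needed when two productions for the same non-terminal
share a common prefix on the right-hand side.

Productions for E:
  E → D
  E → F x
Productions for F:
  F → F P (
  F → (
Productions for D:
  D → ; D F
  D → ( D
  D → (

Found common prefix '(' in productions for D

Answer: Yes, D has productions with common prefix '('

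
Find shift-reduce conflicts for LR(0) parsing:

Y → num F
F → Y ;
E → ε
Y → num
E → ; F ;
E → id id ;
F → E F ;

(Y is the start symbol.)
Yes — I2: [E → .] vs [E → . ; F ;]; I3: [E → .] vs [E → . ; F ;]; I4: [E → .] vs [E → . ; F ;]

A shift-reduce conflict occurs when an LR(0) state has both:
  - a complete (reduce) item [A → α .] (dot at the end), and
  - a shift item [B → β . c γ] (dot before a terminal).

Augment with Y' → Y and build the canonical LR(0) collection (I0 = CLOSURE({[Y' → . Y]}), then GOTO on every symbol after a dot until no new states appear). It has 15 states:
  I0: { [Y → . num F], [Y → . num], [Y' → . Y] }  — shift
  I1: { [Y' → Y .] }  — accept
  I2: { [E → . ; F ;], [E → . id id ;], [E → .], [F → . E F ;], [F → . Y ;], [Y → . num F], [Y → . num], [Y → num . F], [Y → num .] }  — shift, 2 reduces
  I3: { [E → . ; F ;], [E → . id id ;], [E → .], [E → ; . F ;], [F → . E F ;], [F → . Y ;], [Y → . num F], [Y → . num] }  — shift, reduce
  I4: { [E → . ; F ;], [E → . id id ;], [E → .], [F → . E F ;], [F → . Y ;], [F → E . F ;], [Y → . num F], [Y → . num] }  — shift, reduce
  I5: { [Y → num F .] }  — reduce
  I6: { [F → Y . ;] }  — shift
  I7: { [E → id . id ;] }  — shift
  I8: { [E → id id . ;] }  — shift
  I9: { [E → id id ; .] }  — reduce
  I10: { [F → Y ; .] }  — reduce
  I11: { [F → E F . ;] }  — shift
  I12: { [F → E F ; .] }  — reduce
  I13: { [E → ; F . ;] }  — shift
  I14: { [E → ; F ; .] }  — reduce

I2 contains reduce items [E → .], [Y → num .] and shift items [E → . ; F ;], [E → . id id ;], [Y → . num], [Y → . num F] — shift-reduce conflict.
I3 contains reduce item [E → .] and shift items [E → . ; F ;], [E → . id id ;], [Y → . num], [Y → . num F] — shift-reduce conflict.
I4 contains reduce item [E → .] and shift items [E → . ; F ;], [E → . id id ;], [Y → . num], [Y → . num F] — shift-reduce conflict.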